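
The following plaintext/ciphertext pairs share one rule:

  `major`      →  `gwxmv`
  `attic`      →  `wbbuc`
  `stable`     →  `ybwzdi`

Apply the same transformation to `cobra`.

cmzvw

m(12)→g(6) and a(0)→w(22) fit y≡3x+22 (mod 26); the inverse of 3 mod 26 is 9. Each letter's alphabet position (a=0..z=25) is mapped through 3·x+22 mod 26 — an affine cipher.
For cobra: c(2)→3·2+22≡2=c; o(14)→3·14+22≡12=m; b(1)→3·1+22≡25=z; r(17)→3·17+22≡21=v; a(0)→3·0+22≡22=w (all mod 26).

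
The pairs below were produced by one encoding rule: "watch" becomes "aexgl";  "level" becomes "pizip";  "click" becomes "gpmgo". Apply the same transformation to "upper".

yttiv

Compare letters: w→a is +4, a→e is +4, t→x is +4 — a constant shift. It's a constant shift of +4 (ROT4).
For upper: u+4=y, p+4=t, p+4=t, e+4=i, r+4=v.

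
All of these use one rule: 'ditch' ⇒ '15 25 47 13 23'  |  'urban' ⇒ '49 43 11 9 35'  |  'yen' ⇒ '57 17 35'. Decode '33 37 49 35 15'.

mound

d(#4)→15 and i(#9)→25: differences scale by 2, so n = 2·pos + 7. The formula is n = 2×(alphabet index, a=1) + 7.
Reversing it on 33 37 49 35 15: 33→(33−7)÷2=13=m, 37→(37−7)÷2=15=o, 49→(49−7)÷2=21=u, 35→(35−7)÷2=14=n, 15→(15−7)÷2=4=d.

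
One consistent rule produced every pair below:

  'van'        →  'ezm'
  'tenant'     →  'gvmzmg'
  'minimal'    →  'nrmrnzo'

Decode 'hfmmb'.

sunny

Each letter is replaced by its mirror in the alphabet: a↔z, b↔y, c↔x, and so on (the Atbash cipher).
Decoding hfmmb: h↔s, f↔u, m↔n, m↔n, b↔y.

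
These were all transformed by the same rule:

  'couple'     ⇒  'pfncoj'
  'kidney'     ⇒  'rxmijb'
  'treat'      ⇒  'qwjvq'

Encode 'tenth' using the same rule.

qjiqa

Each letter's alphabet position (a=0..z=25) is mapped through 23·x+21 mod 26 — an affine cipher.
Applying it to tenth: t(19)→23·19+21≡16=q; e(4)→23·4+21≡9=j; n(13)→23·13+21≡8=i; t(19)→23·19+21≡16=q; h(7)→23·7+21≡0=a (all mod 26).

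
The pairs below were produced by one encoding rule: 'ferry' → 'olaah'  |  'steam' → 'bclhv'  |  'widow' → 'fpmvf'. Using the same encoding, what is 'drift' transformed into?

mapoc

The shift depends on letter class: consonant f→o is +9, but vowel e→l is +7. Vowels shift forward by 7 and consonants shift forward by 9.
On drift: d(cons)+9=m, r(cons)+9=a, i(vowel)+7=p, f(cons)+9=o, t(cons)+9=c.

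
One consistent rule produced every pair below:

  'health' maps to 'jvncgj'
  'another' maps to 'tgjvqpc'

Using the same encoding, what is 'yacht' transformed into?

The output letters match the input read backwards, each shifted +2: health reversed is htlaeh. Read the word backwards and shift each letter +2.
On yacht: reverse → thcay; then shift: t+2=v, h+2=j, c+2=e, a+2=c, y+2=a.

vjeca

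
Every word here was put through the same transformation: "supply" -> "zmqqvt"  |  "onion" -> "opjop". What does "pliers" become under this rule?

Two steps: reverse the string, then apply a Caesar shift of +1.
Applying it to pliers: reverse → sreilp; then shift: s+1=t, r+1=s, e+1=f, i+1=j, l+1=m, p+1=q.

tsfjmq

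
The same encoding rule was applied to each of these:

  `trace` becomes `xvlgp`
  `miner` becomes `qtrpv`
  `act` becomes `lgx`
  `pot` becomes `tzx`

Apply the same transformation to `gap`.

The shift depends on letter class: consonant t→x is +4, but vowel a→l is +11. Vowels shift forward by 11 and consonants shift forward by 4.
Applying it to gap: g(cons)+4=k, a(vowel)+11=l, p(cons)+4=t.

klt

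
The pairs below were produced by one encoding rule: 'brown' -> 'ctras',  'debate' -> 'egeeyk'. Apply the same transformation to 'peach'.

In brown: b→c is +1, r→t is +2, o→r is +3, w→a is +4 — the shift increases by 1 each position. Letter i (0-indexed) is shifted by i+1, so successive shifts are 1, 2, 3, ….
Applying it to peach: p+1=q, e+2=g, a+3=d, c+4=g, h+5=m.

qgdgm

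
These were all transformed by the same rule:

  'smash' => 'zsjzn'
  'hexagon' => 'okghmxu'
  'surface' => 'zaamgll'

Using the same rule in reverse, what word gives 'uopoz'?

Shifts by position in smash: pos 0: s→z (+7), pos 1: m→s (+6), pos 2: a→j (+9), pos 3: s→z (+7), pos 4: h→n (+6) — repeating every 3. The shifts repeat in a cycle of length 3: positions 0,1,… shift by +7, +6, +9, then the pattern repeats.
Undoing it on uopoz: u−7=n, o−6=i, p−9=g, o−7=h, z−6=t.

night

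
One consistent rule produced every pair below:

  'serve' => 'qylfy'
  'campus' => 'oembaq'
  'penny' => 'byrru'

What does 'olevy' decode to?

crate

Each letter's alphabet position (a=0..z=25) is mapped through 5·x+4 mod 26 — an affine cipher.
Undoing it on olevy: o(14)→21·(14−4)≡2=c; l(11)→21·(11−4)≡17=r; e(4)→21·(4−4)≡0=a; v(21)→21·(21−4)≡19=t; y(24)→21·(24−4)≡4=e (all mod 26).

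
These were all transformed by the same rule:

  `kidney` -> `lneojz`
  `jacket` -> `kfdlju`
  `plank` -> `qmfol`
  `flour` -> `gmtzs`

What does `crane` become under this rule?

The shift depends on letter class: consonant k→l is +1, but vowel i→n is +5. The rule splits by letter class: vowels +5, consonants +1.
Applying it to crane: c(cons)+1=d, r(cons)+1=s, a(vowel)+5=f, n(cons)+1=o, e(vowel)+5=j.

dsfoj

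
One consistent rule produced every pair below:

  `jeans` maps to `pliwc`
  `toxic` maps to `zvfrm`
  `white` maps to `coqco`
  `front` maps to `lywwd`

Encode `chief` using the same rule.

In jeans: j→p is +6, e→l is +7, a→i is +8, n→w is +9 — the shift increases by 1 each position. Each letter shifts forward by (position + 6), i.e. 6, 7, 8, … — the shift grows by one for each successive letter.
For chief: c+6=i, h+7=o, i+8=q, e+9=n, f+10=p.

ioqnp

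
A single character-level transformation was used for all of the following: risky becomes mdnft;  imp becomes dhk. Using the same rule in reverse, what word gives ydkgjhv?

Compare letters: r→m is +21, i→d is +21, s→n is +21 — a constant shift. Each letter is shifted forward by 21 in the alphabet (a Caesar shift of +21).
Reversing it on ydkgjhv: y−21=d, d−21=i, k−21=p, g−21=l, j−21=o, h−21=m, v−21=a.

diploma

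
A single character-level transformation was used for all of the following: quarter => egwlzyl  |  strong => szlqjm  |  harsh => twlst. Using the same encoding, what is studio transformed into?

szgraq

q(16)→e(4) and u(20)→g(6) fit y≡7x+22 (mod 26); the inverse of 7 mod 26 is 15. This is an affine cipher: with a=0,…,z=25, each position x becomes (7x+22) mod 26.
Applying it to studio: s(18)→7·18+22≡18=s; t(19)→7·19+22≡25=z; u(20)→7·20+22≡6=g; d(3)→7·3+22≡17=r; i(8)→7·8+22≡0=a; o(14)→7·14+22≡16=q (all mod 26).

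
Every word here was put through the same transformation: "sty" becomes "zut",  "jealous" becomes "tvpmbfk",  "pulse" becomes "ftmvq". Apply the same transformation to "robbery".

zsfccps

The output letters match the input read backwards, each shifted +1: sty reversed is yts. Read the word backwards and shift each letter +1.
For robbery: reverse → yrebbor; then shift: y+1=z, r+1=s, e+1=f, b+1=c, b+1=c, o+1=p, r+1=s.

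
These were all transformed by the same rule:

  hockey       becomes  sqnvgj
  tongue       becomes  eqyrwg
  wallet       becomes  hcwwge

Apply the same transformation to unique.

The rule splits by letter class: vowels +2, consonants +11.
On unique: u(vowel)+2=w, n(cons)+11=y, i(vowel)+2=k, q(cons)+11=b, u(vowel)+2=w, e(vowel)+2=g.

wykbwg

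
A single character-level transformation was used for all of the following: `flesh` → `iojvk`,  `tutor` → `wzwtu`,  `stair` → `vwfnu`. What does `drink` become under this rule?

gunqn

The shift depends on letter class: consonant f→i is +3, but vowel e→j is +5. The rule splits by letter class: vowels +5, consonants +3.
On drink: d(cons)+3=g, r(cons)+3=u, i(vowel)+5=n, n(cons)+3=q, k(cons)+3=n.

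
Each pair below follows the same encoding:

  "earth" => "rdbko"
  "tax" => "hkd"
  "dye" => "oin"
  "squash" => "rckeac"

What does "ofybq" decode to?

grove

The output letters match the input read backwards, each shifted +10: earth reversed is htrae. Read the word backwards and shift each letter +10.
Reversing it on ofybq: shift back: o−10=e, f−10=v, y−10=o, b−10=r, q−10=g → evorg; then reverse → grove.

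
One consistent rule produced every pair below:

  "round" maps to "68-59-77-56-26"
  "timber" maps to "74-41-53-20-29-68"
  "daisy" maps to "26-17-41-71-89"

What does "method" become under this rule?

53-29-74-38-59-26

r(#18)→68 and o(#15)→59: differences scale by 3, so n = 3·pos + 14. The formula is n = 3×(alphabet index, a=1) + 14.
For method: m=13→53, e=5→29, t=20→74, h=8→38, o=15→59, d=4→26.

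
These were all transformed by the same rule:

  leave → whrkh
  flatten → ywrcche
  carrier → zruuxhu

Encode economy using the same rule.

hzvevnj

l(11)→w(22) and e(4)→h(7) fit y≡17x+17 (mod 26); the inverse of 17 mod 26 is 23. This is an affine cipher: with a=0,…,z=25, each position x becomes (17x+17) mod 26.
Applying it to economy: e(4)→17·4+17≡7=h; c(2)→17·2+17≡25=z; o(14)→17·14+17≡21=v; n(13)→17·13+17≡4=e; o(14)→17·14+17≡21=v; m(12)→17·12+17≡13=n; y(24)→17·24+17≡9=j (all mod 26).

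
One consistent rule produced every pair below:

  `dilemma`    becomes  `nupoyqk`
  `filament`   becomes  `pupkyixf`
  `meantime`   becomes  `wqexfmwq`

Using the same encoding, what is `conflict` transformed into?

marpxmmf

Shifts by position in dilemma: pos 0: d→n (+10), pos 1: i→u (+12), pos 2: l→p (+4), pos 3: e→o (+10), pos 4: m→y (+12), pos 5: m→q (+4) — repeating every 3. The shifts repeat in a cycle of length 3: positions 0,1,… shift by +10, +12, +4, then the pattern repeats.
For conflict: c+10=m, o+12=a, n+4=r, f+10=p, l+12=x, i+4=m, c+10=m, t+12=f.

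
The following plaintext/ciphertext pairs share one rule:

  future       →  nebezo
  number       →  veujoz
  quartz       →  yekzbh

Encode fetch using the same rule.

nobkp

Two shifts are in play — +10 for a/e/i/o/u, +8 for every other letter.
On fetch: f(cons)+8=n, e(vowel)+10=o, t(cons)+8=b, c(cons)+8=k, h(cons)+8=p.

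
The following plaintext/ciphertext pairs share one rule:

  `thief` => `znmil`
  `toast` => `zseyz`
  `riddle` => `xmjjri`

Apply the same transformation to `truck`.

The shift depends on letter class: consonant t→z is +6, but vowel i→m is +4. The rule splits by letter class: vowels +4, consonants +6.
On truck: t(cons)+6=z, r(cons)+6=x, u(vowel)+4=y, c(cons)+6=i, k(cons)+6=q.

zxyiq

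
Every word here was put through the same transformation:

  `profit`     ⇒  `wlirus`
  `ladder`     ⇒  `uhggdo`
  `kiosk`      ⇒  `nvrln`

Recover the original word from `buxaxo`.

luxury

The output letters match the input read backwards, each shifted +3: profit reversed is tiforp. Read the word backwards and shift each letter +3.
Undoing it on buxaxo: shift back: b−3=y, u−3=r, x−3=u, a−3=x, x−3=u, o−3=l → yruxul; then reverse → luxury.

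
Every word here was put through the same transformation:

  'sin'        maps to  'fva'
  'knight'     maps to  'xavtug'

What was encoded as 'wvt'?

Each letter is shifted forward by 13 in the alphabet (a Caesar shift of +13).
Decoding wvt: w−13=j, v−13=i, t−13=g.

jig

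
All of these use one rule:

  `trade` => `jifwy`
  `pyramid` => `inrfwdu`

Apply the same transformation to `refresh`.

The output letters match the input read backwards, each shifted +5: trade reversed is edart. The word is reversed, then every letter is shifted forward by 5.
For refresh: reverse → hserfer; then shift: h+5=m, s+5=x, e+5=j, r+5=w, f+5=k, e+5=j, r+5=w.

mxjwkjw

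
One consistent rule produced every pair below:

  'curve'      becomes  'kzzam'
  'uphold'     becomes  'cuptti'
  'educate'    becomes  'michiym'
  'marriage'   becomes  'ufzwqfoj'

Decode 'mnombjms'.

The shifts repeat in a cycle of length 2: positions 0,1,… shift by +8, +5, then the pattern repeats.
Reversing it on mnombjms: m−8=e, n−5=i, o−8=g, m−5=h, b−8=t, j−5=e, m−8=e, s−5=n.

eighteen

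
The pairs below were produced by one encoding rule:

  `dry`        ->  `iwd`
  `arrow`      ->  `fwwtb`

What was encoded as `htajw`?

cover

Compare letters: d→i is +5, r→w is +5, y→d is +5 — a constant shift. Every letter moves 5 places later in the alphabet, wrapping around z→a.
Decoding htajw: h−5=c, t−5=o, a−5=v, j−5=e, w−5=r.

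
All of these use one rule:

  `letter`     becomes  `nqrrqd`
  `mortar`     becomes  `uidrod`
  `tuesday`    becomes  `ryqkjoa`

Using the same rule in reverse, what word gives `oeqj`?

aged

l(11)→n(13) and e(4)→q(16) fit y≡7x+14 (mod 26); the inverse of 7 mod 26 is 15. Each letter's alphabet position (a=0..z=25) is mapped through 7·x+14 mod 26 — an affine cipher.
Decoding oeqj: o(14)→15·(14−14)≡0=a; e(4)→15·(4−14)≡6=g; q(16)→15·(16−14)≡4=e; j(9)→15·(9−14)≡3=d (all mod 26).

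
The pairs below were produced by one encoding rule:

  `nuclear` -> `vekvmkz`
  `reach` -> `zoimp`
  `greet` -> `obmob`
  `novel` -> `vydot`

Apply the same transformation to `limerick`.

tsuozsku

Shifts by position in nuclear: pos 0: n→v (+8), pos 1: u→e (+10), pos 2: c→k (+8), pos 3: l→v (+10) — repeating every 2. A repeating key of period 2 is used — shifts +8, +10 over and over.
For limerick: l+8=t, i+10=s, m+8=u, e+10=o, r+8=z, i+10=s, c+8=k, k+10=u.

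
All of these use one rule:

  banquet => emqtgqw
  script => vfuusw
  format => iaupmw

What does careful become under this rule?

The shift depends on letter class: consonant b→e is +3, but vowel a→m is +12. The rule splits by letter class: vowels +12, consonants +3.
For careful: c(cons)+3=f, a(vowel)+12=m, r(cons)+3=u, e(vowel)+12=q, f(cons)+3=i, u(vowel)+12=g, l(cons)+3=o.

fmuqigo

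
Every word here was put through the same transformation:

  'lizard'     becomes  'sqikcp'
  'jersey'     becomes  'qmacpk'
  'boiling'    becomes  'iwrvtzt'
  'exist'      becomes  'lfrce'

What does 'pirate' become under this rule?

In lizard: l→s is +7, i→q is +8, z→i is +9, a→k is +10 — the shift increases by 1 each position. The shift increases by 1 at each position, starting from +7: 7, 8, 9, ….
For pirate: p+7=w, i+8=q, r+9=a, a+10=k, t+11=e, e+12=q.

wqakeq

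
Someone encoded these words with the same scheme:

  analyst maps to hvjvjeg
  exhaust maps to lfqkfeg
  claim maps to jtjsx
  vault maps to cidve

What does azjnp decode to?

trade

In analyst: a→h is +7, n→v is +8, a→j is +9, l→v is +10 — the shift increases by 1 each position. Letter i (0-indexed) is shifted by i+7, so successive shifts are 7, 8, 9, ….
Decoding azjnp: a−7=t, z−8=r, j−9=a, n−10=d, p−11=e.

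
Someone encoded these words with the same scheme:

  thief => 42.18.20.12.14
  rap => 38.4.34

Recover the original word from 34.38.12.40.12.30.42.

t(#20)→42 and h(#8)→18: differences scale by 2, so n = 2·pos + 2. Each letter becomes 2×(its alphabet position, a=1..z=26) + 2.
Reversing it on 34.38.12.40.12.30.42: 34→(34−2)÷2=16=p, 38→(38−2)÷2=18=r, 12→(12−2)÷2=5=e, 40→(40−2)÷2=19=s, 12→(12−2)÷2=5=e, 30→(30−2)÷2=14=n, 42→(42−2)÷2=20=t.

present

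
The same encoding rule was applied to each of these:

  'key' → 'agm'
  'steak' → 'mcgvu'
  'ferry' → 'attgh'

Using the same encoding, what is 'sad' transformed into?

The output letters match the input read backwards, each shifted +2: key reversed is yek. Read the word backwards and shift each letter +2.
For sad: reverse → das; then shift: d+2=f, a+2=c, s+2=u.

fcu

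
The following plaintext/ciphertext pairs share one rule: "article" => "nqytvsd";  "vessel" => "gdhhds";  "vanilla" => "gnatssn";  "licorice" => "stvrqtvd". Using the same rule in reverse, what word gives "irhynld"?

Treating letters as 0–25, the rule is x ↦ 17x + 13 (mod 26).
Decoding irhynld: i(8)→23·(8−13)≡15=p; r(17)→23·(17−13)≡14=o; h(7)→23·(7−13)≡18=s; y(24)→23·(24−13)≡19=t; n(13)→23·(13−13)≡0=a; l(11)→23·(11−13)≡6=g; d(3)→23·(3−13)≡4=e (all mod 26).

postage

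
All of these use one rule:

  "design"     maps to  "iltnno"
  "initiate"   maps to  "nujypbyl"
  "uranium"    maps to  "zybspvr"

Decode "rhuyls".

Shifts by position in design: pos 0: d→i (+5), pos 1: e→l (+7), pos 2: s→t (+1), pos 3: i→n (+5), pos 4: g→n (+7), pos 5: n→o (+1) — repeating every 3. It's a Vigenère-style cipher with numeric key [5,7,1]: position i shifts by key[i mod 3].
Reversing it on rhuyls: r−5=m, h−7=a, u−1=t, y−5=t, l−7=e, s−1=r.

matter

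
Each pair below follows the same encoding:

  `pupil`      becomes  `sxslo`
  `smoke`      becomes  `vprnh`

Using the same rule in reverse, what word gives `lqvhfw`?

This is a Caesar cipher with shift 3.
Reversing it on lqvhfw: l−3=i, q−3=n, v−3=s, h−3=e, f−3=c, w−3=t.

insect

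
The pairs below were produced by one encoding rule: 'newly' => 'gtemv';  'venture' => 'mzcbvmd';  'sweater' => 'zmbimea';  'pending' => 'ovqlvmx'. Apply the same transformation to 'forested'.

lmbamzwn

The output letters match the input read backwards, each shifted +8: newly reversed is ylwen. The word is reversed, then every letter is shifted forward by 8.
Applying it to forested: reverse → detserof; then shift: d+8=l, e+8=m, t+8=b, s+8=a, e+8=m, r+8=z, o+8=w, f+8=n.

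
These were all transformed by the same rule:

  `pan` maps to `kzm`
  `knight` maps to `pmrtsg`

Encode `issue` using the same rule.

Each pair mirrors across the alphabet (p↔k, a↔z, n↔m): positions sum to 25. Letters are reflected about the middle of the alphabet (position → 25−position): Atbash.
Applying it to issue: i↔r, s↔h, s↔h, u↔f, e↔v.

rhhfv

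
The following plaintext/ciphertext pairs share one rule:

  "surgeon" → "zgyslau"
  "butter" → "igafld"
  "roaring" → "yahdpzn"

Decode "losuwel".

Shifts by position in surgeon: pos 0: s→z (+7), pos 1: u→g (+12), pos 2: r→y (+7), pos 3: g→s (+12) — repeating every 2. It's a Vigenère-style cipher with numeric key [7,12]: position i shifts by key[i mod 2].
Reversing it on losuwel: l−7=e, o−12=c, s−7=l, u−12=i, w−7=p, e−12=s, l−7=e.

eclipse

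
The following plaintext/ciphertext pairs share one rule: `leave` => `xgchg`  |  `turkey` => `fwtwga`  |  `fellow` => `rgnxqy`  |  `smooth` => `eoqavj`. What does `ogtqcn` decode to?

Shifts by position in leave: pos 0: l→x (+12), pos 1: e→g (+2), pos 2: a→c (+2), pos 3: v→h (+12), pos 4: e→g (+2) — repeating every 3. The shifts repeat in a cycle of length 3: positions 0,1,… shift by +12, +2, +2, then the pattern repeats.
Undoing it on ogtqcn: o−12=c, g−2=e, t−2=r, q−12=e, c−2=a, n−2=l.

cereal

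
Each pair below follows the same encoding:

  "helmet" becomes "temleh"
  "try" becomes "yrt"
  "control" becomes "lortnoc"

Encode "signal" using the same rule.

The output letters match the input read backwards: helmet reversed is temleh. The word is simply reversed.
Applying it to signal: reverse → langis.

langis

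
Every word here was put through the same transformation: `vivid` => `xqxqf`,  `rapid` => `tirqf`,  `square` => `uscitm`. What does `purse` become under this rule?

Vowels shift forward by 8 and consonants shift forward by 2.
On purse: p(cons)+2=r, u(vowel)+8=c, r(cons)+2=t, s(cons)+2=u, e(vowel)+8=m.

rctum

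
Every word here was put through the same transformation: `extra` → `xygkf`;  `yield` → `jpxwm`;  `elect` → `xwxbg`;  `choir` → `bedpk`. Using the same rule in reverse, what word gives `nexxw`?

e(4)→x(23) and x(23)→y(24) fit y≡11x+5 (mod 26); the inverse of 11 mod 26 is 19. This is an affine cipher: with a=0,…,z=25, each position x becomes (11x+5) mod 26.
Reversing it on nexxw: n(13)→19·(13−5)≡22=w; e(4)→19·(4−5)≡7=h; x(23)→19·(23−5)≡4=e; x(23)→19·(23−5)≡4=e; w(22)→19·(22−5)≡11=l (all mod 26).

wheel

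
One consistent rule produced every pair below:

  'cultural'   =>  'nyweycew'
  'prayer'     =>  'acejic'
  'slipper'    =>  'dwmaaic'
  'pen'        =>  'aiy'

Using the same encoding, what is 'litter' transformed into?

wmeeic

The shift depends on letter class: consonant c→n is +11, but vowel u→y is +4. Vowels shift forward by 4 and consonants shift forward by 11.
On litter: l(cons)+11=w, i(vowel)+4=m, t(cons)+11=e, t(cons)+11=e, e(vowel)+4=i, r(cons)+11=c.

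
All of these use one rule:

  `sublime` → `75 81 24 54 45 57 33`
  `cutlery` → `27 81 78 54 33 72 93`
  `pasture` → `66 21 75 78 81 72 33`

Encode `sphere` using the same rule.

s(#19)→75 and u(#21)→81: differences scale by 3, so n = 3·pos + 18. The formula is n = 3×(alphabet index, a=1) + 18.
On sphere: s=19→75, p=16→66, h=8→42, e=5→33, r=18→72, e=5→33.

75 66 42 33 72 33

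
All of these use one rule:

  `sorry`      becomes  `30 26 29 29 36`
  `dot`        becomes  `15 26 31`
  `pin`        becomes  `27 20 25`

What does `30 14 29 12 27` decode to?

s is letter #19 and maps to 30: an offset of 11. Each letter is replaced by its alphabet position (a=1..z=26) + 11.
Undoing it on 30 14 29 12 27: 30→(30−11)÷1=19=s, 14→(14−11)÷1=3=c, 29→(29−11)÷1=18=r, 12→(12−11)÷1=1=a, 27→(27−11)÷1=16=p.

scrap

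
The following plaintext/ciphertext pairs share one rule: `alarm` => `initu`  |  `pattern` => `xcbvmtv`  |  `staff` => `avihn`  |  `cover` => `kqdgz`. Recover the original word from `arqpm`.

spine

Shifts by position in alarm: pos 0: a→i (+8), pos 1: l→n (+2), pos 2: a→i (+8), pos 3: r→t (+2) — repeating every 2. The shifts repeat in a cycle of length 2: positions 0,1,… shift by +8, +2, then the pattern repeats.
Decoding arqpm: a−8=s, r−2=p, q−8=i, p−2=n, m−8=e.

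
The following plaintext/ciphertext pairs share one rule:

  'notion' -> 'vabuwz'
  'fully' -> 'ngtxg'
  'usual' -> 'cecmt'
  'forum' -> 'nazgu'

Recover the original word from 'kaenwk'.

cowboy

Shifts by position in notion: pos 0: n→v (+8), pos 1: o→a (+12), pos 2: t→b (+8), pos 3: i→u (+12) — repeating every 2. It's a Vigenère-style cipher with numeric key [8,12]: position i shifts by key[i mod 2].
Reversing it on kaenwk: k−8=c, a−12=o, e−8=w, n−12=b, w−8=o, k−12=y.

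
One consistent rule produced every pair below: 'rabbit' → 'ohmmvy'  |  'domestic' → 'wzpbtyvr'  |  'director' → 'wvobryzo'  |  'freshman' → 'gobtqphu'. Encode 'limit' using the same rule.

Each letter's alphabet position (a=0..z=25) is mapped through 5·x+7 mod 26 — an affine cipher.
On limit: l(11)→5·11+7≡10=k; i(8)→5·8+7≡21=v; m(12)→5·12+7≡15=p; i(8)→5·8+7≡21=v; t(19)→5·19+7≡24=y (all mod 26).

kvpvy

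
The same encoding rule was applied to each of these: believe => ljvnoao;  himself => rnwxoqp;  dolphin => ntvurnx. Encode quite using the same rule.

azsyo

Shifts by position in believe: pos 0: b→l (+10), pos 1: e→j (+5), pos 2: l→v (+10), pos 3: i→n (+5) — repeating every 2. It's a Vigenère-style cipher with numeric key [10,5]: position i shifts by key[i mod 2].
On quite: q+10=a, u+5=z, i+10=s, t+5=y, e+10=o.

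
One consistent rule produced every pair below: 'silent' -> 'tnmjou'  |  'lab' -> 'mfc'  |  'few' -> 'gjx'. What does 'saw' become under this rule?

tfx

The rule splits by letter class: vowels +5, consonants +1.
Applying it to saw: s(cons)+1=t, a(vowel)+5=f, w(cons)+1=x.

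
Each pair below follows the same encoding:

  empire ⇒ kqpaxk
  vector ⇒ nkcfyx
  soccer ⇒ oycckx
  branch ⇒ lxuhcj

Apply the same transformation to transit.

Treating letters as 0–25, the rule is x ↦ 17x + 20 (mod 26).
For transit: t(19)→17·19+20≡5=f; r(17)→17·17+20≡23=x; a(0)→17·0+20≡20=u; n(13)→17·13+20≡7=h; s(18)→17·18+20≡14=o; i(8)→17·8+20≡0=a; t(19)→17·19+20≡5=f (all mod 26).

fxuhoaf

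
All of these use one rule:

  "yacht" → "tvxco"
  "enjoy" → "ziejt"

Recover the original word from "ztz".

eye

This is a Caesar cipher with shift 21.
Decoding ztz: z−21=e, t−21=y, z−21=e.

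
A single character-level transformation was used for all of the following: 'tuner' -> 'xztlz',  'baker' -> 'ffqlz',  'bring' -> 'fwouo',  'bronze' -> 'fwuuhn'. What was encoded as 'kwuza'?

gross

In tuner: t→x is +4, u→z is +5, n→t is +6, e→l is +7 — the shift increases by 1 each position. The shift increases by 1 at each position, starting from +4: 4, 5, 6, ….
Decoding kwuza: k−4=g, w−5=r, u−6=o, z−7=s, a−8=s.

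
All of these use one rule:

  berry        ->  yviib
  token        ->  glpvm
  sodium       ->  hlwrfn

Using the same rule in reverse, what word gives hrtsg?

sight

Each pair mirrors across the alphabet (b↔y, e↔v, r↔i): positions sum to 25. This is the alphabet-reversal cipher (Atbash): a becomes z, b becomes y, etc.
Undoing it on hrtsg: h↔s, r↔i, t↔g, s↔h, g↔t.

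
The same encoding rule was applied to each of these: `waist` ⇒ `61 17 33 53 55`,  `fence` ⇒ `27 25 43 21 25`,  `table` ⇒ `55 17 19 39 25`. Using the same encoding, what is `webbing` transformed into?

61 25 19 19 33 43 29

w(#23)→61 and a(#1)→17: differences scale by 2, so n = 2·pos + 15. The formula is n = 2×(alphabet index, a=1) + 15.
For webbing: w=23→61, e=5→25, b=2→19, b=2→19, i=9→33, n=14→43, g=7→29.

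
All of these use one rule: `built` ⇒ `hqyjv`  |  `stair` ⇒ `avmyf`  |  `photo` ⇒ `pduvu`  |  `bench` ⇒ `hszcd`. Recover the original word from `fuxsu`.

rodeo

Each letter's alphabet position (a=0..z=25) is mapped through 21·x+12 mod 26 — an affine cipher.
Undoing it on fuxsu: f(5)→5·(5−12)≡17=r; u(20)→5·(20−12)≡14=o; x(23)→5·(23−12)≡3=d; s(18)→5·(18−12)≡4=e; u(20)→5·(20−12)≡14=o (all mod 26).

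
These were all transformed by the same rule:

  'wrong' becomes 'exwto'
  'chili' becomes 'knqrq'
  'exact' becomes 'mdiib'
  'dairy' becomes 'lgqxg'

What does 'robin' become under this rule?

zujov

It's a Vigenère-style cipher with numeric key [8,6]: position i shifts by key[i mod 2].
Applying it to robin: r+8=z, o+6=u, b+8=j, i+6=o, n+8=v.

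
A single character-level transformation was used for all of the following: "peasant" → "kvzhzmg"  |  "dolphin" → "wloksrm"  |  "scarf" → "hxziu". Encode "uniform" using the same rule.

Each letter is replaced by its mirror in the alphabet: a↔z, b↔y, c↔x, and so on (the Atbash cipher).
On uniform: u↔f, n↔m, i↔r, f↔u, o↔l, r↔i, m↔n.

fmrulin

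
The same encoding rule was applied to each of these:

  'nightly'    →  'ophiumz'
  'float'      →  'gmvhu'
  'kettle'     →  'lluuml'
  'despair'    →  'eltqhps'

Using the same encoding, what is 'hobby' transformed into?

The shift depends on letter class: consonant n→o is +1, but vowel i→p is +7. The rule splits by letter class: vowels +7, consonants +1.
Applying it to hobby: h(cons)+1=i, o(vowel)+7=v, b(cons)+1=c, b(cons)+1=c, y(cons)+1=z.

ivccz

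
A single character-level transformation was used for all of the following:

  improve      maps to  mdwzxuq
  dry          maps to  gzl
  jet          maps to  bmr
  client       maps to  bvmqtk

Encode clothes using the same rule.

Read the word backwards and shift each letter +8.
Applying it to clothes: reverse → sehtolc; then shift: s+8=a, e+8=m, h+8=p, t+8=b, o+8=w, l+8=t, c+8=k.

ampbwtk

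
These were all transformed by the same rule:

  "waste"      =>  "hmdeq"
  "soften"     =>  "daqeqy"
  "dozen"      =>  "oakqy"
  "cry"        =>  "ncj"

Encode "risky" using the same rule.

cudvj

The shift depends on letter class: consonant w→h is +11, but vowel a→m is +12. The rule splits by letter class: vowels +12, consonants +11.
On risky: r(cons)+11=c, i(vowel)+12=u, s(cons)+11=d, k(cons)+11=v, y(cons)+11=j.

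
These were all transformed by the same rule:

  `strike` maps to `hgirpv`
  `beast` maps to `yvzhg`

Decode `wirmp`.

Each letter is replaced by its mirror in the alphabet: a↔z, b↔y, c↔x, and so on (the Atbash cipher).
Decoding wirmp: w↔d, i↔r, r↔i, m↔n, p↔k.

drink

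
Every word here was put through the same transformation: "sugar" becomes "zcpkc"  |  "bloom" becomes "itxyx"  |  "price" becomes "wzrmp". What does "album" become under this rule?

htkex

In sugar: s→z is +7, u→c is +8, g→p is +9, a→k is +10 — the shift increases by 1 each position. Each letter shifts forward by (position + 7), i.e. 7, 8, 9, … — the shift grows by one for each successive letter.
On album: a+7=h, l+8=t, b+9=k, u+10=e, m+11=x.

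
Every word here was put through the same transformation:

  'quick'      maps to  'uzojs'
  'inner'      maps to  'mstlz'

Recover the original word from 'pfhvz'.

labor

The shift increases by 1 at each position, starting from +4: 4, 5, 6, ….
Reversing it on pfhvz: p−4=l, f−5=a, h−6=b, v−7=o, z−8=r.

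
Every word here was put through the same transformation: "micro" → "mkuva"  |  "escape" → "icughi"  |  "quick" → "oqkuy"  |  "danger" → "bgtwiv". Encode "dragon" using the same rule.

bvgwat

This is an affine cipher: with a=0,…,z=25, each position x becomes (7x+6) mod 26.
On dragon: d(3)→7·3+6≡1=b; r(17)→7·17+6≡21=v; a(0)→7·0+6≡6=g; g(6)→7·6+6≡22=w; o(14)→7·14+6≡0=a; n(13)→7·13+6≡19=t (all mod 26).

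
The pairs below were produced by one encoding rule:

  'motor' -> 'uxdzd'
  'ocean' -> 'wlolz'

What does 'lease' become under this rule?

In motor: m→u is +8, o→x is +9, t→d is +10, o→z is +11 — the shift increases by 1 each position. Each letter shifts forward by (position + 8), i.e. 8, 9, 10, … — the shift grows by one for each successive letter.
For lease: l+8=t, e+9=n, a+10=k, s+11=d, e+12=q.

tnkdq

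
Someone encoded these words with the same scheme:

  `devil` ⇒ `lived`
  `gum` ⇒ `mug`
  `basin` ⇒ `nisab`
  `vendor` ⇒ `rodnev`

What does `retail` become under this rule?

liater

The output letters match the input read backwards: devil reversed is lived. It's just the letters in reverse order.
For retail: reverse → liater.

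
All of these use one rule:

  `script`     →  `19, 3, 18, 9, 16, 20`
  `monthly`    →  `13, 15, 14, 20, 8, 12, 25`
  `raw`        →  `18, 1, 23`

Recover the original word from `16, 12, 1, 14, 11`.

plank

s is letter #19 and maps to 19: an offset of 0. Letters become their 1-indexed alphabet positions: a=1 … z=26.
Undoing it on 16, 12, 1, 14, 11: 16=p, 12=l, 1=a, 14=n, 11=k.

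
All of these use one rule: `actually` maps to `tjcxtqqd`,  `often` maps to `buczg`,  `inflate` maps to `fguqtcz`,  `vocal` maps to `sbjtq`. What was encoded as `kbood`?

a(0)→t(19) and c(2)→j(9) fit y≡21x+19 (mod 26); the inverse of 21 mod 26 is 5. Each letter's alphabet position (a=0..z=25) is mapped through 21·x+19 mod 26 — an affine cipher.
Decoding kbood: k(10)→5·(10−19)≡7=h; b(1)→5·(1−19)≡14=o; o(14)→5·(14−19)≡1=b; o(14)→5·(14−19)≡1=b; d(3)→5·(3−19)≡24=y (all mod 26).

hobby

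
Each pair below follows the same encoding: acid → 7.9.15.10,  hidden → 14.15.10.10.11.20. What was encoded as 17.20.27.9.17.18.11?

a is letter #1 and maps to 7: an offset of 6. The number is (letter's place in the alphabet, a=1) + 6.
Decoding 17.20.27.9.17.18.11: 17→(17−6)÷1=11=k, 20→(20−6)÷1=14=n, 27→(27−6)÷1=21=u, 9→(9−6)÷1=3=c, 17→(17−6)÷1=11=k, 18→(18−6)÷1=12=l, 11→(11−6)÷1=5=e.

knuckle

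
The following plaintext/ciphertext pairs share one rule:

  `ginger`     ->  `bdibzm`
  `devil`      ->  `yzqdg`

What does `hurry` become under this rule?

Compare letters: g→b is +21, i→d is +21, n→i is +21 — a constant shift. Each letter is shifted forward by 21 in the alphabet (a Caesar shift of +21).
On hurry: h+21=c, u+21=p, r+21=m, r+21=m, y+21=t.

cpmmt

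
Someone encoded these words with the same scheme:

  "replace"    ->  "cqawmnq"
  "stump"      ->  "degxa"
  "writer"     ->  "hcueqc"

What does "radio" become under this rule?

cmoua

The shift depends on letter class: consonant r→c is +11, but vowel e→q is +12. Vowels shift forward by 12 and consonants shift forward by 11.
Applying it to radio: r(cons)+11=c, a(vowel)+12=m, d(cons)+11=o, i(vowel)+12=u, o(vowel)+12=a.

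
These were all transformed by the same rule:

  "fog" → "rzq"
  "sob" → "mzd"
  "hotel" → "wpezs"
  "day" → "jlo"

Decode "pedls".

haste

The word is reversed, then every letter is shifted forward by 11.
Reversing it on pedls: shift back: p−11=e, e−11=t, d−11=s, l−11=a, s−11=h → etsah; then reverse → haste.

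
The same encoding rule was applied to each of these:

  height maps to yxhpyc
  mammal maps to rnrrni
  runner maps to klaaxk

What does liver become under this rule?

h(7)→y(24) and e(4)→x(23) fit y≡9x+13 (mod 26); the inverse of 9 mod 26 is 3. Treating letters as 0–25, the rule is x ↦ 9x + 13 (mod 26).
For liver: l(11)→9·11+13≡8=i; i(8)→9·8+13≡7=h; v(21)→9·21+13≡20=u; e(4)→9·4+13≡23=x; r(17)→9·17+13≡10=k (all mod 26).

ihuxk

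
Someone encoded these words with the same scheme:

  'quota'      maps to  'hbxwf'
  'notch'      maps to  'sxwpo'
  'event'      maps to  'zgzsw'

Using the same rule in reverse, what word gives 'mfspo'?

ranch

q(16)→h(7) and u(20)→b(1) fit y≡5x+5 (mod 26); the inverse of 5 mod 26 is 21. Each letter's alphabet position (a=0..z=25) is mapped through 5·x+5 mod 26 — an affine cipher.
Undoing it on mfspo: m(12)→21·(12−5)≡17=r; f(5)→21·(5−5)≡0=a; s(18)→21·(18−5)≡13=n; p(15)→21·(15−5)≡2=c; o(14)→21·(14−5)≡7=h (all mod 26).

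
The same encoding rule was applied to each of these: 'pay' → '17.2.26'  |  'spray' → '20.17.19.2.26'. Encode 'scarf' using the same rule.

20.4.2.19.7

p is letter #16 and maps to 17: an offset of 1. The number is (letter's place in the alphabet, a=1) + 1.
For scarf: s=19→20, c=3→4, a=1→2, r=18→19, f=6→7.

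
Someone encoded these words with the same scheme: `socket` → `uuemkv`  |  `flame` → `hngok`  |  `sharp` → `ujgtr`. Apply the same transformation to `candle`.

The shift depends on letter class: consonant s→u is +2, but vowel o→u is +6. Vowels shift forward by 6 and consonants shift forward by 2.
Applying it to candle: c(cons)+2=e, a(vowel)+6=g, n(cons)+2=p, d(cons)+2=f, l(cons)+2=n, e(vowel)+6=k.

egpfnk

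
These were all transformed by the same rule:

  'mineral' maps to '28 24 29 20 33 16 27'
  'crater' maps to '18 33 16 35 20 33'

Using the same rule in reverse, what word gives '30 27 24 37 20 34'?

olives

m is letter #13 and maps to 28: an offset of 15. The number is (letter's place in the alphabet, a=1) + 15.
Decoding 30 27 24 37 20 34: 30→(30−15)÷1=15=o, 27→(27−15)÷1=12=l, 24→(24−15)÷1=9=i, 37→(37−15)÷1=22=v, 20→(20−15)÷1=5=e, 34→(34−15)÷1=19=s.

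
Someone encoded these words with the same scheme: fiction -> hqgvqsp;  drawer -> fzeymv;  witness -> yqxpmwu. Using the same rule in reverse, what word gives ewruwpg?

Shifts by position in fiction: pos 0: f→h (+2), pos 1: i→q (+8), pos 2: c→g (+4), pos 3: t→v (+2), pos 4: i→q (+8), pos 5: o→s (+4) — repeating every 3. The shifts repeat in a cycle of length 3: positions 0,1,… shift by +2, +8, +4, then the pattern repeats.
Undoing it on ewruwpg: e−2=c, w−8=o, r−4=n, u−2=s, w−8=o, p−4=l, g−2=e.

console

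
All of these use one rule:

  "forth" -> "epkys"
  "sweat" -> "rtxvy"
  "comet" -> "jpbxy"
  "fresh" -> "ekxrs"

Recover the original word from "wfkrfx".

f(5)→e(4) and o(14)→p(15) fit y≡7x+21 (mod 26); the inverse of 7 mod 26 is 15. This is an affine cipher: with a=0,…,z=25, each position x becomes (7x+21) mod 26.
Reversing it on wfkrfx: w(22)→15·(22−21)≡15=p; f(5)→15·(5−21)≡20=u; k(10)→15·(10−21)≡17=r; r(17)→15·(17−21)≡18=s; f(5)→15·(5−21)≡20=u; x(23)→15·(23−21)≡4=e (all mod 26).

pursue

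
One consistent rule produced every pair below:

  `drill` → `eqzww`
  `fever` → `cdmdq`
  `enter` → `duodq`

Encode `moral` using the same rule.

vtqhw

This is an affine cipher: with a=0,…,z=25, each position x becomes (25x+7) mod 26.
For moral: m(12)→25·12+7≡21=v; o(14)→25·14+7≡19=t; r(17)→25·17+7≡16=q; a(0)→25·0+7≡7=h; l(11)→25·11+7≡22=w (all mod 26).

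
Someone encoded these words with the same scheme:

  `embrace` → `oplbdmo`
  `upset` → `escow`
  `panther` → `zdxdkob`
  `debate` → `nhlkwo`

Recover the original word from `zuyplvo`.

profile

A repeating key of period 3 is used — shifts +10, +3, +10 over and over.
Decoding zuyplvo: z−10=p, u−3=r, y−10=o, p−10=f, l−3=i, v−10=l, o−10=e.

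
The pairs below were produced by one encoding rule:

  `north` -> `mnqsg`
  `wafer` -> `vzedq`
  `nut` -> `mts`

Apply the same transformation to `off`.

nee

Compare letters: n→m is +25, o→n is +25, r→q is +25 — a constant shift. This is a Caesar cipher with shift 25.
For off: o+25=n, f+25=e, f+25=e.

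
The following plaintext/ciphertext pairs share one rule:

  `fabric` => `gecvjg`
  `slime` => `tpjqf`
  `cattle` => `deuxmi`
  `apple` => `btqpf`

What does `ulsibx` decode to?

threat

A repeating key of period 2 is used — shifts +1, +4 over and over.
Reversing it on ulsibx: u−1=t, l−4=h, s−1=r, i−4=e, b−1=a, x−4=t.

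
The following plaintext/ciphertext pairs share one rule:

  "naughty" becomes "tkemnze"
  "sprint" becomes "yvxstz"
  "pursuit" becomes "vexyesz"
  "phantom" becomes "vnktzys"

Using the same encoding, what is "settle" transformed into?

Two shifts are in play — +10 for a/e/i/o/u, +6 for every other letter.
Applying it to settle: s(cons)+6=y, e(vowel)+10=o, t(cons)+6=z, t(cons)+6=z, l(cons)+6=r, e(vowel)+10=o.

yozzro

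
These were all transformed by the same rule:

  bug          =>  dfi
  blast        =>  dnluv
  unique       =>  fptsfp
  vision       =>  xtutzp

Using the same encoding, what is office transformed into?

zhhtep

The shift depends on letter class: consonant b→d is +2, but vowel u→f is +11. The rule splits by letter class: vowels +11, consonants +2.
On office: o(vowel)+11=z, f(cons)+2=h, f(cons)+2=h, i(vowel)+11=t, c(cons)+2=e, e(vowel)+11=p.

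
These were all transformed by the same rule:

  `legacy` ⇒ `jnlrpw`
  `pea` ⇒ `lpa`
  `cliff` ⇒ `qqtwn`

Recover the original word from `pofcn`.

crude

The output letters match the input read backwards, each shifted +11: legacy reversed is ycagel. The word is reversed, then every letter is shifted forward by 11.
Undoing it on pofcn: shift back: p−11=e, o−11=d, f−11=u, c−11=r, n−11=c → edurc; then reverse → crude.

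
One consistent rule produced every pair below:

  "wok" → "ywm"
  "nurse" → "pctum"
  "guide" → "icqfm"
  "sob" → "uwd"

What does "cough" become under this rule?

ewcij

The shift depends on letter class: consonant w→y is +2, but vowel o→w is +8. Vowels shift forward by 8 and consonants shift forward by 2.
On cough: c(cons)+2=e, o(vowel)+8=w, u(vowel)+8=c, g(cons)+2=i, h(cons)+2=j.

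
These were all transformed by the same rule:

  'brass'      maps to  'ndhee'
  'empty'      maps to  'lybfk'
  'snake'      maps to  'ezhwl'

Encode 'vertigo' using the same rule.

hldfpsv

The rule splits by letter class: vowels +7, consonants +12.
For vertigo: v(cons)+12=h, e(vowel)+7=l, r(cons)+12=d, t(cons)+12=f, i(vowel)+7=p, g(cons)+12=s, o(vowel)+7=v.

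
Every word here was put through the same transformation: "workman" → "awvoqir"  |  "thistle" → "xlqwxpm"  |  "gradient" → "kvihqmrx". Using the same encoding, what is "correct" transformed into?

gwvvmgx

The shift depends on letter class: consonant w→a is +4, but vowel o→w is +8. Vowels shift forward by 8 and consonants shift forward by 4.
Applying it to correct: c(cons)+4=g, o(vowel)+8=w, r(cons)+4=v, r(cons)+4=v, e(vowel)+8=m, c(cons)+4=g, t(cons)+4=x.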